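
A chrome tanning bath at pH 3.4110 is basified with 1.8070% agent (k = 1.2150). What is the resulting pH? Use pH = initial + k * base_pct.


Formula: pH_final = pH_initial + k * base_pct
Substituting: pH_final = 3.4110 + 1.2150 * 1.8070
Result: 5.6065


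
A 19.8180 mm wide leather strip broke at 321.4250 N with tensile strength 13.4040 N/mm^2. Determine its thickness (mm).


Formula: t = F / (TS * w)
Substituting: t = 321.4250 / (13.4040 * 19.8180)
Result: 1.2100 mm


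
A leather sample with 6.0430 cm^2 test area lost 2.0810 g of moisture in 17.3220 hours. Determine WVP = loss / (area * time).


Formula: WVP = loss / (area * time)
Substituting: WVP = 2.0810 / (6.0430 * 17.3220)
Result: 0.0198802 g/(cm^2*hr)


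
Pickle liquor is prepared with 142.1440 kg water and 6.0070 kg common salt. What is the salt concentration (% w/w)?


Formula: Conc = salt / (water + salt) * 100
Substituting: Conc = 6.0070 / (142.1440 + 6.0070) * 100
Result: 4.0546 %


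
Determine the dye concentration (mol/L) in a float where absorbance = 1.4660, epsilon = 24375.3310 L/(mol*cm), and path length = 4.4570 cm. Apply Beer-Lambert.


Formula: c = A / (epsilon * l)
Substituting: c = 1.4660 / (24375.3310 * 4.4570)
Result: 1.3494e-05 mol/L


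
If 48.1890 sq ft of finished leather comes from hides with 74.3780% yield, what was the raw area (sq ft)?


Formula: raw = finished * 100 / yield
Substituting: raw = 48.1890 * 100 / 74.3780
Result: 64.7893 sq ft


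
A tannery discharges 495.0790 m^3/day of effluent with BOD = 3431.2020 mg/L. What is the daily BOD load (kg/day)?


Formula: BOD_load = volume * conc / 1000
Substituting: BOD_load = 495.0790 * 3431.2020 / 1000
Result: 1698.7161 kg/day


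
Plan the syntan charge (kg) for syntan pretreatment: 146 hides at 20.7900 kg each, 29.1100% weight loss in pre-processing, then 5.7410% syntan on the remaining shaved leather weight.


Total_raw = N * avg_wt = 146 * 20.7900 = 3035.3400 kg
Substrate = Total_raw * (1 - loss/100) = 3035.3400 * (1 - 29.1100/100) = 2151.7525 kg
Syntan = Substrate * pct / 100 = 2151.7525 * 5.7410 / 100 = 123.5321 kg


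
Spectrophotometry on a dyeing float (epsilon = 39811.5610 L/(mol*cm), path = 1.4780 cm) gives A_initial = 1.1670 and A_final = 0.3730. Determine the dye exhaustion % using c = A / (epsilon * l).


c_initial = A_i / (epsilon * l) = 1.1670 / (39811.5610 * 1.4780) = 1.9833e-05 mol/L
c_final = A_f / (epsilon * l) = 0.3730 / (39811.5610 * 1.4780) = 6.3391e-06 mol/L
Exhaustion = (c_initial - c_final) / c_initial * 100 = (1.9833e-05 - 6.3391e-06) / 1.9833e-05 * 100 = 68.0377 %


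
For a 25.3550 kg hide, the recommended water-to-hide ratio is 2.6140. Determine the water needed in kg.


Formula: Water = hide_weight * ratio
Substituting: Water = 25.3550 * 2.6140
Result: 66.2780 kg


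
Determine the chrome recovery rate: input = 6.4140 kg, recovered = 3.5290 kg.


Formula: Recovery = recovered / input * 100
Substituting: Recovery = 3.5290 / 6.4140 * 100
Result: 55.0203 %


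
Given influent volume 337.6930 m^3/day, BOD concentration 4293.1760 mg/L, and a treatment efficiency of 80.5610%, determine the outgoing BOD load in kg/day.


Load_in = volume * conc / 1000 = 337.6930 * 4293.1760 / 1000 = 1449.7755 kg/day
Removed = Load_in * eff / 100 = 1449.7755 * 80.5610 / 100 = 1167.9536 kg/day
Load_out = Load_in - Removed = 1449.7755 - 1167.9536 = 281.8219 kg/day


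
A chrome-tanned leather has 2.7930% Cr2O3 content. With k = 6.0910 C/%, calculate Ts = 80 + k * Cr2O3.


Formula: Ts = 80 + k * Cr2O3
Substituting: Ts = 80 + 6.0910 * 2.7930
Result: 97.0122 C


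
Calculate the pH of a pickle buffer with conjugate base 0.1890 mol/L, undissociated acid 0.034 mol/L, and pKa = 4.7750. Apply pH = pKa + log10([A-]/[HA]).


ratio = [A-] / [HA] = 0.1890 / 0.034 = 5.5588
log10(ratio) = 0.7450
pH = pKa + log10(ratio) = 4.7750 + 0.7450 = 5.5200


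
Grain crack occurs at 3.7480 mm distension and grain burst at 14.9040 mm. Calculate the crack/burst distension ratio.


Formula: Ratio = crack / burst
Substituting: Ratio = 3.7480 / 14.9040
Result: 0.2515


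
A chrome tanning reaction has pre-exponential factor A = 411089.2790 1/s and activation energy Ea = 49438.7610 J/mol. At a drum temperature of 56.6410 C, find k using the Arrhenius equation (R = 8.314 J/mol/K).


T_K = T_C + 273.15 = 56.6410 + 273.15 = 329.7910 K
exponent = -Ea / (R * T_K) = -49438.7610 / (8.314 * 329.7910) = -18.0310
k = A * exp(exponent) = 411089.2790 * exp(-18.0310) = 0.00607004 1/s


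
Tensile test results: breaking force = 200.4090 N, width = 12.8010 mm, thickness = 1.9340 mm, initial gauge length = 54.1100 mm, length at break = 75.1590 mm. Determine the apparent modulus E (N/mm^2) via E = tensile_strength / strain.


TS = F / (w * t) = 200.4090 / (12.8010 * 1.9340) = 8.0950 N/mm^2
strain = (Lf - L0) / L0 = (75.1590 - 54.1100) / 54.1100 = 0.3890
E = TS / strain = 8.0950 / 0.3890 = 20.8096 N/mm^2


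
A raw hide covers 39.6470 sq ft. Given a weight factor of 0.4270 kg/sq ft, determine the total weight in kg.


Formula: Weight = area * weight_per_sqft
Substituting: Weight = 39.6470 * 0.4270
Result: 16.9293 kg


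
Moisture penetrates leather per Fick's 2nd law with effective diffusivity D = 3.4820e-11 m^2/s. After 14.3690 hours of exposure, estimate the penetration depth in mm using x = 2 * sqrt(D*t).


t = 14.3690 hr * 3600 = 51728.4000 s
D * t = 3.4820e-11 * 51728.4000 = 1.8012e-06
x = 2 * sqrt(D*t) = 2 * sqrt(1.8012e-06) = 0.00268416 m = 2.6842 mm


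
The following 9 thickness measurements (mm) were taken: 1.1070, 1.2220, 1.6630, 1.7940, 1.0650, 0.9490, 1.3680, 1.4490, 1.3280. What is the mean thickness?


Formula: Average = sum / n
Substituting: Average = 11.9450 / 9
Result: 1.3272 mm


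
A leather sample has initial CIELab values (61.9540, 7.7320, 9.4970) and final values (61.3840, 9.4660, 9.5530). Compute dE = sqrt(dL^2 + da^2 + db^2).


dL = -0.5700, da = 1.7340, db = 0.056
dE = sqrt((-0.5700)^2 + 1.7340^2 + 0.056^2) = 1.8261


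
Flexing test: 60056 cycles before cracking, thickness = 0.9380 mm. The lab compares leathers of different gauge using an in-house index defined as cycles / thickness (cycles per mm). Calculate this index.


Formula: Index = cycles / thickness
Substituting: Index = 60056 / 0.9380
Result: 64025.5864 cycles/mm


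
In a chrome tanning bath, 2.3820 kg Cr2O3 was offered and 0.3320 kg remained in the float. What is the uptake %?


Formula: Uptake = (offered - residual) / offered * 100
Substituting: Uptake = (2.3820 - 0.3320) / 2.3820 * 100
Result: 86.0621 %


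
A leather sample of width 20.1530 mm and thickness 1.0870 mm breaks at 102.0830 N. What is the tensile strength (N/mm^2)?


Formula: TS = force / (width * thickness)
Substituting: TS = 102.0830 / (20.1530 * 1.0870)
Result: 4.6600 N/mm^2


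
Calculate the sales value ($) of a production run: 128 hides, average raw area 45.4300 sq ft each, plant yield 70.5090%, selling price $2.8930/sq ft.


Raw_total = N * avg_area = 128 * 45.4300 = 5815.0400 sq ft
Finished = Raw_total * yield / 100 = 5815.0400 * 70.5090 / 100 = 4100.1266 sq ft
Value = Finished * price = 4100.1266 * 2.8930 = 11861.6661 $


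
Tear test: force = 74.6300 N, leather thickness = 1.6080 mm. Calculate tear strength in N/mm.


Formula: Tear strength = force / thickness
Substituting: Tear strength = 74.6300 / 1.6080
Result: 46.4117 N/mm


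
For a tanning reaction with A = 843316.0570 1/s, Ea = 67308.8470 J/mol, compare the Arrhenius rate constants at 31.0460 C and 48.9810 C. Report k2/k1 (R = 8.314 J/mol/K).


T1 = 31.0460 + 273.15 = 304.1960 K; T2 = 48.9810 + 273.15 = 322.1310 K
k1 = A * exp(-Ea/(R*T1)) = 843316.0570 * exp(-67308.8470/(8.314*304.1960)) = 2.3319e-06 1/s
k2 = A * exp(-Ea/(R*T2)) = 843316.0570 * exp(-67308.8470/(8.314*322.1310)) = 1.0262e-05 1/s
k2/k1 = 1.0262e-05 / 2.3319e-06 = 4.4007


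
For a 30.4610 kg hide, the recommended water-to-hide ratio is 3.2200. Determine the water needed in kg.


Formula: Water = hide_weight * ratio
Substituting: Water = 30.4610 * 3.2200
Result: 98.0844 kg


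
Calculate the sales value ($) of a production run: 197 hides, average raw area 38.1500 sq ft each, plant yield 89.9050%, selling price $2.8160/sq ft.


Raw_total = N * avg_area = 197 * 38.1500 = 7515.5500 sq ft
Finished = Raw_total * yield / 100 = 7515.5500 * 89.9050 / 100 = 6756.8552 sq ft
Value = Finished * price = 6756.8552 * 2.8160 = 19027.3043 $


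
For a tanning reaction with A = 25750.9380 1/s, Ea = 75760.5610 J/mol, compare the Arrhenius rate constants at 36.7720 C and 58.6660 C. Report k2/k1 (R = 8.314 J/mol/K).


T1 = 36.7720 + 273.15 = 309.9220 K; T2 = 58.6660 + 273.15 = 331.8160 K
k1 = A * exp(-Ea/(R*T1)) = 25750.9380 * exp(-75760.5610/(8.314*309.9220)) = 4.3808e-09 1/s
k2 = A * exp(-Ea/(R*T2)) = 25750.9380 * exp(-75760.5610/(8.314*331.8160)) = 3.0486e-08 1/s
k2/k1 = 3.0486e-08 / 4.3808e-09 = 6.9590


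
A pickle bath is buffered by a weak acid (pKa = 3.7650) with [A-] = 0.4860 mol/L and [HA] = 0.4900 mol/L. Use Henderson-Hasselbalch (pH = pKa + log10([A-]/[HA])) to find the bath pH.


ratio = [A-] / [HA] = 0.4860 / 0.4900 = 0.9918
log10(ratio) = -0.00355981
pH = pKa + log10(ratio) = 3.7650 - 0.00355981 = 3.7614


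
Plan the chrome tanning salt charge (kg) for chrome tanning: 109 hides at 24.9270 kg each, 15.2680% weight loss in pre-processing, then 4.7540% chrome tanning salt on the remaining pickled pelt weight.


Total_raw = N * avg_wt = 109 * 24.9270 = 2717.0430 kg
Substrate = Total_raw * (1 - loss/100) = 2717.0430 * (1 - 15.2680/100) = 2302.2049 kg
Chrome = Substrate * pct / 100 = 2302.2049 * 4.7540 / 100 = 109.4468 kg


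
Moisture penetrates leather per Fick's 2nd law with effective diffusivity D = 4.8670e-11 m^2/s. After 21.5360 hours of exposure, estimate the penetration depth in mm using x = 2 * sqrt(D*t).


t = 21.5360 hr * 3600 = 77529.6000 s
D * t = 4.8670e-11 * 77529.6000 = 3.7734e-06
x = 2 * sqrt(D*t) = 2 * sqrt(3.7734e-06) = 0.00388503 m = 3.8850 mm


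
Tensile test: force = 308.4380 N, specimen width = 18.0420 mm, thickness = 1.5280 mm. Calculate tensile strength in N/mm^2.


Formula: TS = force / (width * thickness)
Substituting: TS = 308.4380 / (18.0420 * 1.5280)
Result: 11.1882 N/mm^2


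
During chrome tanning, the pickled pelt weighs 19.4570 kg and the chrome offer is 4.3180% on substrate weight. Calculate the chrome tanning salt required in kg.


Formula: Chrome = substrate * pct / 100
Substituting: Chrome = 19.4570 * 4.3180 / 100
Result: 0.8402 kg


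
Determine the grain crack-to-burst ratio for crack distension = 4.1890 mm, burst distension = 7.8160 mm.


Formula: Ratio = crack / burst
Substituting: Ratio = 4.1890 / 7.8160
Result: 0.5360


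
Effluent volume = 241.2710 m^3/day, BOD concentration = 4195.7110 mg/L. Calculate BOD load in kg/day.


Formula: BOD_load = volume * conc / 1000
Substituting: BOD_load = 241.2710 * 4195.7110 / 1000
Result: 1012.3034 kg/day


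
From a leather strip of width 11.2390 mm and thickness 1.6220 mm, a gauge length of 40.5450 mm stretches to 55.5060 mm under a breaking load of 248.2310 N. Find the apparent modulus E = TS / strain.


TS = F / (w * t) = 248.2310 / (11.2390 * 1.6220) = 13.6169 N/mm^2
strain = (Lf - L0) / L0 = (55.5060 - 40.5450) / 40.5450 = 0.3690
E = TS / strain = 13.6169 / 0.3690 = 36.9024 N/mm^2


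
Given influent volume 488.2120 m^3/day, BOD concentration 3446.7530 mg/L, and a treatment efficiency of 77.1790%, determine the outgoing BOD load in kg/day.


Load_in = volume * conc / 1000 = 488.2120 * 3446.7530 / 1000 = 1682.7462 kg/day
Removed = Load_in * eff / 100 = 1682.7462 * 77.1790 / 100 = 1298.7267 kg/day
Load_out = Load_in - Removed = 1682.7462 - 1298.7267 = 384.0195 kg/day


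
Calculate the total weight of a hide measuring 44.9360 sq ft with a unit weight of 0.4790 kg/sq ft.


Formula: Weight = area * weight_per_sqft
Substituting: Weight = 44.9360 * 0.4790
Result: 21.5243 kg


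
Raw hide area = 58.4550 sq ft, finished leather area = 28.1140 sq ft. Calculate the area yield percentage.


Formula: Yield = finished / raw * 100
Substituting: Yield = 28.1140 / 58.4550 * 100
Result: 48.0951 %


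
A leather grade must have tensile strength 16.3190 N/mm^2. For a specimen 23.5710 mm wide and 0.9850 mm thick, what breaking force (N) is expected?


Formula: F = TS * w * t
Substituting: F = 16.3190 * 23.5710 * 0.9850
Result: 378.8853 N


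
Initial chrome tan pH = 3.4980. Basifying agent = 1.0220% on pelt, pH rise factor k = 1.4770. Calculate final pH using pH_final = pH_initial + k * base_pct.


Formula: pH_final = pH_initial + k * base_pct
Substituting: pH_final = 3.4980 + 1.4770 * 1.0220
Result: 5.0075


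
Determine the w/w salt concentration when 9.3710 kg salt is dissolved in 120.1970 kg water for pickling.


Formula: Conc = salt / (water + salt) * 100
Substituting: Conc = 9.3710 / (120.1970 + 9.3710) * 100
Result: 7.2325 %


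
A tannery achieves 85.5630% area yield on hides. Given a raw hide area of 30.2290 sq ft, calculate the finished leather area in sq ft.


Formula: finished = raw * yield / 100
Substituting: finished = 30.2290 * 85.5630 / 100
Result: 25.8648 sq ft


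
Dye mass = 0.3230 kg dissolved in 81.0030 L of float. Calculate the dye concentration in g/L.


Formula: Conc = dye_mass(kg) / volume(L) * 1000
Substituting: Conc = 0.3230 / 81.0030 * 1000
Result: 3.9875 g/L


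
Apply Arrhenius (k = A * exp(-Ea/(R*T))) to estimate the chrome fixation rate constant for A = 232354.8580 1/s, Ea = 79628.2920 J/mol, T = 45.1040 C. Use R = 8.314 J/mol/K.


T_K = T_C + 273.15 = 45.1040 + 273.15 = 318.2540 K
exponent = -Ea / (R * T_K) = -79628.2920 / (8.314 * 318.2540) = -30.0942
k = A * exp(exponent) = 232354.8580 * exp(-30.0942) = 1.9787e-08 1/s


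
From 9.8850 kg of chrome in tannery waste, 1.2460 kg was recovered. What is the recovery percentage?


Formula: Recovery = recovered / input * 100
Substituting: Recovery = 1.2460 / 9.8850 * 100
Result: 12.6050 %


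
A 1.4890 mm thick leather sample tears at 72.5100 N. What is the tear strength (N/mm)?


Formula: Tear strength = force / thickness
Substituting: Tear strength = 72.5100 / 1.4890
Result: 48.6971 N/mm


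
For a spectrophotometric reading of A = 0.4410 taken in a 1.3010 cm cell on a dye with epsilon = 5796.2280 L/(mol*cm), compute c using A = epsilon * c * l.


Formula: c = A / (epsilon * l)
Substituting: c = 0.4410 / (5796.2280 * 1.3010)
Result: 5.8481e-05 mol/L


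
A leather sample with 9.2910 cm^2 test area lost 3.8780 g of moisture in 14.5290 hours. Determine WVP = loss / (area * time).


Formula: WVP = loss / (area * time)
Substituting: WVP = 3.8780 / (9.2910 * 14.5290)
Result: 0.0287283 g/(cm^2*hr)


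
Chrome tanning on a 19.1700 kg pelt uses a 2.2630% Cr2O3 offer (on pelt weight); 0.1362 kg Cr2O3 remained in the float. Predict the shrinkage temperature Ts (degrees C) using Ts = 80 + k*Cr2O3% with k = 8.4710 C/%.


Offered = pelt * offer_pct / 100 = 19.1700 * 2.2630 / 100 = 0.4338 kg
Uptake = offered - residual = 0.4338 - 0.1362 = 0.2976 kg
Cr2O3% on pelt = uptake / pelt * 100 = 0.2976 / 19.1700 * 100 = 1.5525 %
Ts = 80 + k * Cr2O3% = 80 + 8.4710 * 1.5525 = 93.1514 C


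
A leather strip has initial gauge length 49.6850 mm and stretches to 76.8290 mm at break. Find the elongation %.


Formula: Elongation = (Lf - L0) / L0 * 100
Substituting: Elongation = (76.8290 - 49.6850) / 49.6850 * 100
Result: 54.6322 %


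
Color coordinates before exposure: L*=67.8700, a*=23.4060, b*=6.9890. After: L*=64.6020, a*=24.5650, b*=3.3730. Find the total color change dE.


dL = -3.2680, da = 1.1590, db = -3.6160
dE = sqrt((-3.2680)^2 + 1.1590^2 + (-3.6160)^2) = 5.0098


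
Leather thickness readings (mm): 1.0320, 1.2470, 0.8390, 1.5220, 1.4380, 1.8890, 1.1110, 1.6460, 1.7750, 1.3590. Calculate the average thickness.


Formula: Average = sum / n
Substituting: Average = 13.8580 / 10
Result: 1.3858 mm


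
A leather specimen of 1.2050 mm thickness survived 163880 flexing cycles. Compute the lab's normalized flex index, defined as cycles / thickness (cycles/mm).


Formula: Index = cycles / thickness
Substituting: Index = 163880 / 1.2050
Result: 136000.0000 cycles/mm


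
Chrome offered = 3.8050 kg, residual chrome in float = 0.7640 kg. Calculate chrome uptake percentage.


Formula: Uptake = (offered - residual) / offered * 100
Substituting: Uptake = (3.8050 - 0.7640) / 3.8050 * 100
Result: 79.9212 %


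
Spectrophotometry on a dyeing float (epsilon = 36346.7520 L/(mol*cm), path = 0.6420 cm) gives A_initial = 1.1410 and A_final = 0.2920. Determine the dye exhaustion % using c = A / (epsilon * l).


c_initial = A_i / (epsilon * l) = 1.1410 / (36346.7520 * 0.6420) = 4.8897e-05 mol/L
c_final = A_f / (epsilon * l) = 0.2920 / (36346.7520 * 0.6420) = 1.2514e-05 mol/L
Exhaustion = (c_initial - c_final) / c_initial * 100 = (4.8897e-05 - 1.2514e-05) / 4.8897e-05 * 100 = 74.4084 %


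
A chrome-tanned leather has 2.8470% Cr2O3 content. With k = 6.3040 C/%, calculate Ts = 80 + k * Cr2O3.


Formula: Ts = 80 + k * Cr2O3
Substituting: Ts = 80 + 6.3040 * 2.8470
Result: 97.9475 C


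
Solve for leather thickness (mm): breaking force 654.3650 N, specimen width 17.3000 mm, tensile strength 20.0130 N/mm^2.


Formula: t = F / (TS * w)
Substituting: t = 654.3650 / (20.0130 * 17.3000)
Result: 1.8900 mm


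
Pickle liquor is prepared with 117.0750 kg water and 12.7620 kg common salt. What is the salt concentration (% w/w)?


Formula: Conc = salt / (water + salt) * 100
Substituting: Conc = 12.7620 / (117.0750 + 12.7620) * 100
Result: 9.8292 %


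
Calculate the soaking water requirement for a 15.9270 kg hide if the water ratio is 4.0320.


Formula: Water = hide_weight * ratio
Substituting: Water = 15.9270 * 4.0320
Result: 64.2177 kg


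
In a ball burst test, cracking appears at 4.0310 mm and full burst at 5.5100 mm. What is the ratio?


Formula: Ratio = crack / burst
Substituting: Ratio = 4.0310 / 5.5100
Result: 0.7316


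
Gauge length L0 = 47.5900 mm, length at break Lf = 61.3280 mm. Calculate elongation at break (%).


Formula: Elongation = (Lf - L0) / L0 * 100
Substituting: Elongation = (61.3280 - 47.5900) / 47.5900 * 100
Result: 28.8674 %


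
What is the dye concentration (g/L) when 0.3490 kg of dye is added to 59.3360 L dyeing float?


Formula: Conc = dye_mass(kg) / volume(L) * 1000
Substituting: Conc = 0.3490 / 59.3360 * 1000
Result: 5.8818 g/L


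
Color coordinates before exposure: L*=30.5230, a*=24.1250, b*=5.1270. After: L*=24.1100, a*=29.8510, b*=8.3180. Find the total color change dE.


dL = -6.4130, da = 5.7260, db = 3.1910
dE = sqrt((-6.4130)^2 + 5.7260^2 + 3.1910^2) = 9.1704


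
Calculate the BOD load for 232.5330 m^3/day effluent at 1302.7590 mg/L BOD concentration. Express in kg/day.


Formula: BOD_load = volume * conc / 1000
Substituting: BOD_load = 232.5330 * 1302.7590 / 1000
Result: 302.9345 kg/day


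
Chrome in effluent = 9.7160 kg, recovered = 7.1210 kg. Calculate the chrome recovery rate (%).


Formula: Recovery = recovered / input * 100
Substituting: Recovery = 7.1210 / 9.7160 * 100
Result: 73.2915 %


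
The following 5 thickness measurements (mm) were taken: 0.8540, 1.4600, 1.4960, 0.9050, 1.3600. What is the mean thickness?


Formula: Average = sum / n
Substituting: Average = 6.0750 / 5
Result: 1.2150 mm


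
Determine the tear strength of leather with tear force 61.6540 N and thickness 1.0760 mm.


Formula: Tear strength = force / thickness
Substituting: Tear strength = 61.6540 / 1.0760
Result: 57.2993 N/mm


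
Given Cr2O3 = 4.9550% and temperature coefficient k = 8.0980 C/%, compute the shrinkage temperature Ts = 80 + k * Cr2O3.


Formula: Ts = 80 + k * Cr2O3
Substituting: Ts = 80 + 8.0980 * 4.9550
Result: 120.1256 C


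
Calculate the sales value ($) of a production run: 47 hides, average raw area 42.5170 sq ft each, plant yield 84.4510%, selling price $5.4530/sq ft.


Raw_total = N * avg_area = 47 * 42.5170 = 1998.2990 sq ft
Finished = Raw_total * yield / 100 = 1998.2990 * 84.4510 / 100 = 1687.5835 sq ft
Value = Finished * price = 1687.5835 * 5.4530 = 9202.3928 $


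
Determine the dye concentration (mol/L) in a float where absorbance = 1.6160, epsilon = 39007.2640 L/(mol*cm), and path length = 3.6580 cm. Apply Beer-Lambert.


Formula: c = A / (epsilon * l)
Substituting: c = 1.6160 / (39007.2640 * 3.6580)
Result: 1.1325e-05 mol/L


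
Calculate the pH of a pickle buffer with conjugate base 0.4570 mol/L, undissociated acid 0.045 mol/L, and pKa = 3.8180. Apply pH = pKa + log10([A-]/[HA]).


ratio = [A-] / [HA] = 0.4570 / 0.045 = 10.1556
log10(ratio) = 1.0067
pH = pKa + log10(ratio) = 3.8180 + 1.0067 = 4.8247


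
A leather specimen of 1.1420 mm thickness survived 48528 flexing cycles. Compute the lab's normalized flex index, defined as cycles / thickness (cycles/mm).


Formula: Index = cycles / thickness
Substituting: Index = 48528 / 1.1420
Result: 42493.8704 cycles/mm


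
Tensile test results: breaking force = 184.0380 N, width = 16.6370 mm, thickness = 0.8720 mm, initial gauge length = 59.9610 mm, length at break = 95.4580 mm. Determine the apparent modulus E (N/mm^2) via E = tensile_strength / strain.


TS = F / (w * t) = 184.0380 / (16.6370 * 0.8720) = 12.6857 N/mm^2
strain = (Lf - L0) / L0 = (95.4580 - 59.9610) / 59.9610 = 0.5920
E = TS / strain = 12.6857 / 0.5920 = 21.4286 N/mm^2


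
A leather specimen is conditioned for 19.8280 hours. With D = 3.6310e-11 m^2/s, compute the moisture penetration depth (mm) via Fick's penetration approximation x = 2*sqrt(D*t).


t = 19.8280 hr * 3600 = 71380.8000 s
D * t = 3.6310e-11 * 71380.8000 = 2.5918e-06
x = 2 * sqrt(D*t) = 2 * sqrt(2.5918e-06) = 0.00321984 m = 3.2198 mm


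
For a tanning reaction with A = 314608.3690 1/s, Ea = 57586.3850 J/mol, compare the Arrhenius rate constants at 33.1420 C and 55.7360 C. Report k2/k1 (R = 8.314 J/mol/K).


T1 = 33.1420 + 273.15 = 306.2920 K; T2 = 55.7360 + 273.15 = 328.8860 K
k1 = A * exp(-Ea/(R*T1)) = 314608.3690 * exp(-57586.3850/(8.314*306.2920)) = 4.7502e-05 1/s
k2 = A * exp(-Ea/(R*T2)) = 314608.3690 * exp(-57586.3850/(8.314*328.8860)) = 2.2460e-04 1/s
k2/k1 = 2.2460e-04 / 4.7502e-05 = 4.7282


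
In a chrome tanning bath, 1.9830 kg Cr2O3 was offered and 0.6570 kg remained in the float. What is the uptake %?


Formula: Uptake = (offered - residual) / offered * 100
Substituting: Uptake = (1.9830 - 0.6570) / 1.9830 * 100
Result: 66.8684 %


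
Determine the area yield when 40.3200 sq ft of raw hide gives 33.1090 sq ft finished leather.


Formula: Yield = finished / raw * 100
Substituting: Yield = 33.1090 / 40.3200 * 100
Result: 82.1156 %


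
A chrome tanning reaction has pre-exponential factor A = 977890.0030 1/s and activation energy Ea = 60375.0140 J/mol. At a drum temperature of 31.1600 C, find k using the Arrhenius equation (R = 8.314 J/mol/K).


T_K = T_C + 273.15 = 31.1600 + 273.15 = 304.3100 K
exponent = -Ea / (R * T_K) = -60375.0140 / (8.314 * 304.3100) = -23.8633
k = A * exp(exponent) = 977890.0030 * exp(-23.8633) = 4.2323e-05 1/s


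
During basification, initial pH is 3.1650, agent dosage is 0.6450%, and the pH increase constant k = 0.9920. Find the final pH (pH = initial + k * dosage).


Formula: pH_final = pH_initial + k * base_pct
Substituting: pH_final = 3.1650 + 0.9920 * 0.6450
Result: 3.8048


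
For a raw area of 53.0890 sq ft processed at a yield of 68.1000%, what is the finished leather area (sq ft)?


Formula: finished = raw * yield / 100
Substituting: finished = 53.0890 * 68.1000 / 100
Result: 36.1536 sq ft


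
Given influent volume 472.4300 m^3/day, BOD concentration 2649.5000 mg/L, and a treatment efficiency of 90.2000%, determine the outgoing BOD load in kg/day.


Load_in = volume * conc / 1000 = 472.4300 * 2649.5000 / 1000 = 1251.7033 kg/day
Removed = Load_in * eff / 100 = 1251.7033 * 90.2000 / 100 = 1129.0364 kg/day
Load_out = Load_in - Removed = 1251.7033 - 1129.0364 = 122.6669 kg/day


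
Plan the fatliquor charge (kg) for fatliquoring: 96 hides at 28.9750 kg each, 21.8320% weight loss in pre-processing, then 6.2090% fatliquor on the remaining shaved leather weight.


Total_raw = N * avg_wt = 96 * 28.9750 = 2781.6000 kg
Substrate = Total_raw * (1 - loss/100) = 2781.6000 * (1 - 21.8320/100) = 2174.3211 kg
Fat = Substrate * pct / 100 = 2174.3211 * 6.2090 / 100 = 135.0036 kg


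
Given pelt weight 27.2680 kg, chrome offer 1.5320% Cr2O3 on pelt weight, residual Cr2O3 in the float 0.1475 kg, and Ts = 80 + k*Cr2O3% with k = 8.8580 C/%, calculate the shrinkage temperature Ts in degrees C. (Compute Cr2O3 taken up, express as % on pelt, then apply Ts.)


Offered = pelt * offer_pct / 100 = 27.2680 * 1.5320 / 100 = 0.4177 kg
Uptake = offered - residual = 0.4177 - 0.1475 = 0.2702 kg
Cr2O3% on pelt = uptake / pelt * 100 = 0.2702 / 27.2680 * 100 = 0.9911 %
Ts = 80 + k * Cr2O3% = 80 + 8.8580 * 0.9911 = 88.7789 C


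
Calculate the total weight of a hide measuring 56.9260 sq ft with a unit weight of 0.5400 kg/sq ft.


Formula: Weight = area * weight_per_sqft
Substituting: Weight = 56.9260 * 0.5400
Result: 30.7400 kg


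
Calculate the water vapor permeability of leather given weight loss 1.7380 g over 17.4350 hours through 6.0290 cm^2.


Formula: WVP = loss / (area * time)
Substituting: WVP = 1.7380 / (6.0290 * 17.4350)
Result: 0.0165342 g/(cm^2*hr)


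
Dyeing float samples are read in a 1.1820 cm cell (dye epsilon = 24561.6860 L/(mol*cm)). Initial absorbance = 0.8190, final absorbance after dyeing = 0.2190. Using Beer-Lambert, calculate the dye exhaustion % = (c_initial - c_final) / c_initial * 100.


c_initial = A_i / (epsilon * l) = 0.8190 / (24561.6860 * 1.1820) = 2.8210e-05 mol/L
c_final = A_f / (epsilon * l) = 0.2190 / (24561.6860 * 1.1820) = 7.5434e-06 mol/L
Exhaustion = (c_initial - c_final) / c_initial * 100 = (2.8210e-05 - 7.5434e-06) / 2.8210e-05 * 100 = 73.2601 %


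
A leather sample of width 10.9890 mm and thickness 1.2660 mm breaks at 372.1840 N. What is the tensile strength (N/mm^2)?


Formula: TS = force / (width * thickness)
Substituting: TS = 372.1840 / (10.9890 * 1.2660)
Result: 26.7526 N/mm^2


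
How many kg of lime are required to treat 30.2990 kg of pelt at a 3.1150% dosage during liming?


Formula: Lime = substrate * pct / 100
Substituting: Lime = 30.2990 * 3.1150 / 100
Result: 0.9438 kg


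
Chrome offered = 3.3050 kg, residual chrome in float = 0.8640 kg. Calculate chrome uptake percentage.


Formula: Uptake = (offered - residual) / offered * 100
Substituting: Uptake = (3.3050 - 0.8640) / 3.3050 * 100
Result: 73.8578 %


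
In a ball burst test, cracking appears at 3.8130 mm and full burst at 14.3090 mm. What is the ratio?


Formula: Ratio = crack / burst
Substituting: Ratio = 3.8130 / 14.3090
Result: 0.2665


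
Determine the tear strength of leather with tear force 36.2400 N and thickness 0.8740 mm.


Formula: Tear strength = force / thickness
Substituting: Tear strength = 36.2400 / 0.8740
Result: 41.4645 N/mm


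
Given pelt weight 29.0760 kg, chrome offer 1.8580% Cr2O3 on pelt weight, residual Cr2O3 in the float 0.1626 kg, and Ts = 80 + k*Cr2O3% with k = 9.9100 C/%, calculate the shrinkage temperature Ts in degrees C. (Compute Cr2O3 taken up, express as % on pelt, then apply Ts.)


Offered = pelt * offer_pct / 100 = 29.0760 * 1.8580 / 100 = 0.5402 kg
Uptake = offered - residual = 0.5402 - 0.1626 = 0.3776 kg
Cr2O3% on pelt = uptake / pelt * 100 = 0.3776 / 29.0760 * 100 = 1.2988 %
Ts = 80 + k * Cr2O3% = 80 + 9.9100 * 1.2988 = 92.8709 C


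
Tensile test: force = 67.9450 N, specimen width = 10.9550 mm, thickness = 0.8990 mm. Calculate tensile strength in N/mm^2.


Formula: TS = force / (width * thickness)
Substituting: TS = 67.9450 / (10.9550 * 0.8990)
Result: 6.8990 N/mm^2


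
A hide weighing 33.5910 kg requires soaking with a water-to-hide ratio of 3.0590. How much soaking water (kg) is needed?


Formula: Water = hide_weight * ratio
Substituting: Water = 33.5910 * 3.0590
Result: 102.7549 kg


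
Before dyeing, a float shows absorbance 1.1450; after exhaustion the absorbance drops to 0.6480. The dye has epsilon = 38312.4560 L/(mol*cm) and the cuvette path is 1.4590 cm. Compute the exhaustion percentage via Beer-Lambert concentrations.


c_initial = A_i / (epsilon * l) = 1.1450 / (38312.4560 * 1.4590) = 2.0484e-05 mol/L
c_final = A_f / (epsilon * l) = 0.6480 / (38312.4560 * 1.4590) = 1.1593e-05 mol/L
Exhaustion = (c_initial - c_final) / c_initial * 100 = (2.0484e-05 - 1.1593e-05) / 2.0484e-05 * 100 = 43.4061 %


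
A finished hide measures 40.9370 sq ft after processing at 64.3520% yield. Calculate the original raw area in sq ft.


Formula: raw = finished * 100 / yield
Substituting: raw = 40.9370 * 100 / 64.3520
Result: 63.6142 sq ft


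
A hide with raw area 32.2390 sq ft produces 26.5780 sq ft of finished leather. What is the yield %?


Formula: Yield = finished / raw * 100
Substituting: Yield = 26.5780 / 32.2390 * 100
Result: 82.4405 %


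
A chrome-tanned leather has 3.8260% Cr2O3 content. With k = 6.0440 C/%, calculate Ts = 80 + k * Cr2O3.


Formula: Ts = 80 + k * Cr2O3
Substituting: Ts = 80 + 6.0440 * 3.8260
Result: 103.1243 C


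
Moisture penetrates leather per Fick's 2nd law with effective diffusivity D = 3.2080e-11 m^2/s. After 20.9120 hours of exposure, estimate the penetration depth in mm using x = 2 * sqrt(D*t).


t = 20.9120 hr * 3600 = 75283.2000 s
D * t = 3.2080e-11 * 75283.2000 = 2.4151e-06
x = 2 * sqrt(D*t) = 2 * sqrt(2.4151e-06) = 0.00310811 m = 3.1081 mm


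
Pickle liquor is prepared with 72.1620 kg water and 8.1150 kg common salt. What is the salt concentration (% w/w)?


Formula: Conc = salt / (water + salt) * 100
Substituting: Conc = 8.1150 / (72.1620 + 8.1150) * 100
Result: 10.1087 %


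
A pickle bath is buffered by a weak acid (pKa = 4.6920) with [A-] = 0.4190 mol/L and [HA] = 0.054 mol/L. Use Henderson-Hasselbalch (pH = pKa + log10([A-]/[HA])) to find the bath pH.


ratio = [A-] / [HA] = 0.4190 / 0.054 = 7.7593
log10(ratio) = 0.8898
pH = pKa + log10(ratio) = 4.6920 + 0.8898 = 5.5818


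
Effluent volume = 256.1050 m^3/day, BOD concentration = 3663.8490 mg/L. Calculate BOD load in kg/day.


Formula: BOD_load = volume * conc / 1000
Substituting: BOD_load = 256.1050 * 3663.8490 / 1000
Result: 938.3300 kg/day


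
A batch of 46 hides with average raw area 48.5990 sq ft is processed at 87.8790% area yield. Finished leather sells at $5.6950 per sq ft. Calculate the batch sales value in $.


Raw_total = N * avg_area = 46 * 48.5990 = 2235.5540 sq ft
Finished = Raw_total * yield / 100 = 2235.5540 * 87.8790 / 100 = 1964.5825 sq ft
Value = Finished * price = 1964.5825 * 5.6950 = 11188.2973 $


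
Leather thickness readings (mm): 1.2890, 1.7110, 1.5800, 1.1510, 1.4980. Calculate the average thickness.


Formula: Average = sum / n
Substituting: Average = 7.2290 / 5
Result: 1.4458 mm


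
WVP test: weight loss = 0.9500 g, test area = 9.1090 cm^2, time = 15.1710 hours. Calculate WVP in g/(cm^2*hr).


Formula: WVP = loss / (area * time)
Substituting: WVP = 0.9500 / (9.1090 * 15.1710)
Result: 0.00687446 g/(cm^2*hr)


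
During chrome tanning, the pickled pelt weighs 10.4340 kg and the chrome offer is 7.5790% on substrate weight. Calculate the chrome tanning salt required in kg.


Formula: Chrome = substrate * pct / 100
Substituting: Chrome = 10.4340 * 7.5790 / 100
Result: 0.7908 kg


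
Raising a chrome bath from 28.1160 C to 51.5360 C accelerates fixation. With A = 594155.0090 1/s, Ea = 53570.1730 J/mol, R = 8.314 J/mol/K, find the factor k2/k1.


T1 = 28.1160 + 273.15 = 301.2660 K; T2 = 51.5360 + 273.15 = 324.6860 K
k1 = A * exp(-Ea/(R*T1)) = 594155.0090 * exp(-53570.1730/(8.314*301.2660)) = 3.0575e-04 1/s
k2 = A * exp(-Ea/(R*T2)) = 594155.0090 * exp(-53570.1730/(8.314*324.6860)) = 0.00143007 1/s
k2/k1 = 0.00143007 / 3.0575e-04 = 4.6773


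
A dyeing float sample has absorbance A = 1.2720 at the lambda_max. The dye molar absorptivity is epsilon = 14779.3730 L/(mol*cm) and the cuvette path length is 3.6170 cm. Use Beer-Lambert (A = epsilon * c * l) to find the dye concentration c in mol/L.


Formula: c = A / (epsilon * l)
Substituting: c = 1.2720 / (14779.3730 * 3.6170)
Result: 2.3795e-05 mol/L


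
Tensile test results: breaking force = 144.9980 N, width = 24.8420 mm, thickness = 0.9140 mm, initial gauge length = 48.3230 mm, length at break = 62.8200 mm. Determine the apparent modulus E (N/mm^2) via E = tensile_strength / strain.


TS = F / (w * t) = 144.9980 / (24.8420 * 0.9140) = 6.3860 N/mm^2
strain = (Lf - L0) / L0 = (62.8200 - 48.3230) / 48.3230 = 0.3000
E = TS / strain = 6.3860 / 0.3000 = 21.2865 N/mm^2


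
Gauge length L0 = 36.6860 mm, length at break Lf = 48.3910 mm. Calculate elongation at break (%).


Formula: Elongation = (Lf - L0) / L0 * 100
Substituting: Elongation = (48.3910 - 36.6860) / 36.6860 * 100
Result: 31.9059 %


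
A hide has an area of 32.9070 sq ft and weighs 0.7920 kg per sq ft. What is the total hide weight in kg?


Formula: Weight = area * weight_per_sqft
Substituting: Weight = 32.9070 * 0.7920
Result: 26.0623 kg


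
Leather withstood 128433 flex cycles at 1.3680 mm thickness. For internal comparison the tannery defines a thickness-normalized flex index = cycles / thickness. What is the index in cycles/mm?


Formula: Index = cycles / thickness
Substituting: Index = 128433 / 1.3680
Result: 93883.7719 cycles/mm


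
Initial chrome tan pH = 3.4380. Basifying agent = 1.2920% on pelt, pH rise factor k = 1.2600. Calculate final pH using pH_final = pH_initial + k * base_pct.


Formula: pH_final = pH_initial + k * base_pct
Substituting: pH_final = 3.4380 + 1.2600 * 1.2920
Result: 5.0659


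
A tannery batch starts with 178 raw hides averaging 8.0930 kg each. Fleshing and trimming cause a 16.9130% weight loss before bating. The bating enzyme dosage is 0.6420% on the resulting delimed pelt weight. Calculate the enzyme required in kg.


Total_raw = N * avg_wt = 178 * 8.0930 = 1440.5540 kg
Substrate = Total_raw * (1 - loss/100) = 1440.5540 * (1 - 16.9130/100) = 1196.9131 kg
Enzyme = Substrate * pct / 100 = 1196.9131 * 0.6420 / 100 = 7.6842 kg


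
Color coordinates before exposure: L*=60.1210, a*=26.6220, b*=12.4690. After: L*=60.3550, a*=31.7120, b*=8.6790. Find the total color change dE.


dL = 0.2340, da = 5.0900, db = -3.7900
dE = sqrt(0.2340^2 + 5.0900^2 + (-3.7900)^2) = 6.3504


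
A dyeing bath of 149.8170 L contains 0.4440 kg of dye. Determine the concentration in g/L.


Formula: Conc = dye_mass(kg) / volume(L) * 1000
Substituting: Conc = 0.4440 / 149.8170 * 1000
Result: 2.9636 g/L


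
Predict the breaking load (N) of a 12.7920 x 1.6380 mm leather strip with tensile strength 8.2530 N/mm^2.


Formula: F = TS * w * t
Substituting: F = 8.2530 * 12.7920 * 1.6380
Result: 172.9276 N


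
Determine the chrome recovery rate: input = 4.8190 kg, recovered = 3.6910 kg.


Formula: Recovery = recovered / input * 100
Substituting: Recovery = 3.6910 / 4.8190 * 100
Result: 76.5927 %


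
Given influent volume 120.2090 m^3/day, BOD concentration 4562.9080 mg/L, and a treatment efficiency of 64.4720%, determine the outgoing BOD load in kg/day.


Load_in = volume * conc / 1000 = 120.2090 * 4562.9080 / 1000 = 548.5026 kg/day
Removed = Load_in * eff / 100 = 548.5026 * 64.4720 / 100 = 353.6306 kg/day
Load_out = Load_in - Removed = 548.5026 - 353.6306 = 194.8720 kg/day


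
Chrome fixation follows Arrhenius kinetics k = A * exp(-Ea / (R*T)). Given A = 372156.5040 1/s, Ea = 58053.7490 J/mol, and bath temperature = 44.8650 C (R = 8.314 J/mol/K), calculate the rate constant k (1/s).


T_K = T_C + 273.15 = 44.8650 + 273.15 = 318.0150 K
exponent = -Ea / (R * T_K) = -58053.7490 / (8.314 * 318.0150) = -21.9570
k = A * exp(exponent) = 372156.5040 * exp(-21.9570) = 1.0838e-04 1/s


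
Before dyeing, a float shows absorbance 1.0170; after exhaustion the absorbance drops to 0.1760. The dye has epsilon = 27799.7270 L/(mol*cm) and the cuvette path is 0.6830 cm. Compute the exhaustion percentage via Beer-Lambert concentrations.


c_initial = A_i / (epsilon * l) = 1.0170 / (27799.7270 * 0.6830) = 5.3562e-05 mol/L
c_final = A_f / (epsilon * l) = 0.1760 / (27799.7270 * 0.6830) = 9.2694e-06 mol/L
Exhaustion = (c_initial - c_final) / c_initial * 100 = (5.3562e-05 - 9.2694e-06) / 5.3562e-05 * 100 = 82.6942 %


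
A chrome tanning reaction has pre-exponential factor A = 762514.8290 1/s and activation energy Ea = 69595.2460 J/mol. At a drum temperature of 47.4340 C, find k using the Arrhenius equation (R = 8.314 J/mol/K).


T_K = T_C + 273.15 = 47.4340 + 273.15 = 320.5840 K
exponent = -Ea / (R * T_K) = -69595.2460 / (8.314 * 320.5840) = -26.1113
k = A * exp(exponent) = 762514.8290 * exp(-26.1113) = 3.4856e-06 1/s


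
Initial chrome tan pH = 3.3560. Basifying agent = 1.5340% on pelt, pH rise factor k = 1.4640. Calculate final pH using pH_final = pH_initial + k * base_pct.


Formula: pH_final = pH_initial + k * base_pct
Substituting: pH_final = 3.3560 + 1.4640 * 1.5340
Result: 5.6018


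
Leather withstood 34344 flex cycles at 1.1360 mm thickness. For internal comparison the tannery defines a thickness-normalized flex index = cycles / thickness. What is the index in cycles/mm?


Formula: Index = cycles / thickness
Substituting: Index = 34344 / 1.1360
Result: 30232.3944 cycles/mm


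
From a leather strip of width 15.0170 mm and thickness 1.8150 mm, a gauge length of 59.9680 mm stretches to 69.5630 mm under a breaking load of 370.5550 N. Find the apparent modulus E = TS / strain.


TS = F / (w * t) = 370.5550 / (15.0170 * 1.8150) = 13.5954 N/mm^2
strain = (Lf - L0) / L0 = (69.5630 - 59.9680) / 59.9680 = 0.1600
E = TS / strain = 13.5954 / 0.1600 = 84.9704 N/mm^2


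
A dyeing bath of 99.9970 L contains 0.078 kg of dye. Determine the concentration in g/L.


Formula: Conc = dye_mass(kg) / volume(L) * 1000
Substituting: Conc = 0.078 / 99.9970 * 1000
Result: 0.7800 g/L


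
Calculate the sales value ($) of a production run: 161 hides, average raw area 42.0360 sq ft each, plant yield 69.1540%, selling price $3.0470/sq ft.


Raw_total = N * avg_area = 161 * 42.0360 = 6767.7960 sq ft
Finished = Raw_total * yield / 100 = 6767.7960 * 69.1540 / 100 = 4680.2016 sq ft
Value = Finished * price = 4680.2016 * 3.0470 = 14260.5744 $


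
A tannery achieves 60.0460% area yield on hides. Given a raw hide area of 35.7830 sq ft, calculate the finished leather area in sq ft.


Formula: finished = raw * yield / 100
Substituting: finished = 35.7830 * 60.0460 / 100
Result: 21.4863 sq ft


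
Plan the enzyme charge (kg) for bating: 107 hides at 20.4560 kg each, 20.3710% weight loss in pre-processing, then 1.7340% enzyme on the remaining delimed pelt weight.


Total_raw = N * avg_wt = 107 * 20.4560 = 2188.7920 kg
Substrate = Total_raw * (1 - loss/100) = 2188.7920 * (1 - 20.3710/100) = 1742.9132 kg
Enzyme = Substrate * pct / 100 = 1742.9132 * 1.7340 / 100 = 30.2221 kg


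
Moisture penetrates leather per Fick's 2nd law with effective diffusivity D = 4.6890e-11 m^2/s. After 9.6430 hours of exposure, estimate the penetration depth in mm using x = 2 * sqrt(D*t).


t = 9.6430 hr * 3600 = 34714.8000 s
D * t = 4.6890e-11 * 34714.8000 = 1.6278e-06
x = 2 * sqrt(D*t) = 2 * sqrt(1.6278e-06) = 0.00255169 m = 2.5517 mm


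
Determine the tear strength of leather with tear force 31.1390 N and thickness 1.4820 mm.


Formula: Tear strength = force / thickness
Substituting: Tear strength = 31.1390 / 1.4820
Result: 21.0115 N/mm


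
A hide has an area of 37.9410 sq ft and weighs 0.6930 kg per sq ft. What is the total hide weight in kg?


Formula: Weight = area * weight_per_sqft
Substituting: Weight = 37.9410 * 0.6930
Result: 26.2931 kg
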